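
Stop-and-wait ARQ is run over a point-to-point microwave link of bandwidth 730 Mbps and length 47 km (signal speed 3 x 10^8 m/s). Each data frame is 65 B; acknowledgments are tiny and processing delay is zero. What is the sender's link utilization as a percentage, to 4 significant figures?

t_tx = L/R = 520/730000000 = 7.12329e-07 s.
t_prop = 47000/300000000 = 0.000156667 s; RTT = 0.000313333 s.
Cycle = t_tx + RTT = 0.000314046 s.
Utilization = t_tx / cycle = 7.12329e-07/0.000314046 = 0.2268 %.

0.2268 %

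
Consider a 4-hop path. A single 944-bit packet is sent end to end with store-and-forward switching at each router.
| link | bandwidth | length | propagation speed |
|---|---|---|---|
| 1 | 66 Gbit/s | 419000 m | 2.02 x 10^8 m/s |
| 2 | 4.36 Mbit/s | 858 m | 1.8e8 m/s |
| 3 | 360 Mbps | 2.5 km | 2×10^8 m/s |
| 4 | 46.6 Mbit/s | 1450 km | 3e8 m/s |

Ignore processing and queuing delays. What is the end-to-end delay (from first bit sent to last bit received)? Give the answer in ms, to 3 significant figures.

7.16 ms

Transmission delays (L/R per hop): 1.4303e-05, 0.216514, 0.00262222, 0.0202575 ms; sum = 0.239408 ms.
Propagation delays (d/s per hop): 2.07426, 0.00476667, 0.0125, 4.83333 ms; sum = 6.92486 ms.
End-to-end = 7.16 ms.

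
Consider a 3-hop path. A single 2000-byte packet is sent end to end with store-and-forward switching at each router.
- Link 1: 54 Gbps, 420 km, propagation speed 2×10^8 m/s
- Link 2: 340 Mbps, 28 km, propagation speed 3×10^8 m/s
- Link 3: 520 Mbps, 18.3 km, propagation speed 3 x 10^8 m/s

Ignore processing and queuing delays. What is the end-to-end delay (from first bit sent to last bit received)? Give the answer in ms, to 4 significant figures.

2.332 ms

L = 2000 × 8 = 16000 bits.
Transmission delays (L/R per hop): 0.000296296, 0.0470588, 0.0307692 ms; sum = 0.0781244 ms.
Propagation delays (d/s per hop): 2.1, 0.0933333, 0.061 ms; sum = 2.25433 ms.
End-to-end = 2.332 ms.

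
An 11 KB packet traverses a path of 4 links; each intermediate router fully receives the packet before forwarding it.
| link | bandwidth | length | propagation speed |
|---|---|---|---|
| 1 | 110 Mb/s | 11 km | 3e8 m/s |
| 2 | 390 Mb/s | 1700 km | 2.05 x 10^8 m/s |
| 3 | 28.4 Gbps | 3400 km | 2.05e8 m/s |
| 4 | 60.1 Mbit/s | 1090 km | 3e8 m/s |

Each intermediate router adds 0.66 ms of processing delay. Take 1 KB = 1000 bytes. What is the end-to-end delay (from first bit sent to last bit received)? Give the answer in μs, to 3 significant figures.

33000 μs

L = 88000 bits.
Transmission delays (L/R per hop): 800, 225.641, 3.09859, 1464.23 μs; sum = 2492.97 μs.
Propagation delays (d/s per hop): 36.6667, 8292.68, 16585.4, 3633.33 μs; sum = 28548 μs.
Processing at 3 router(s): 3 × 0.66 ms = 1980 μs.
End-to-end = 33000 μs.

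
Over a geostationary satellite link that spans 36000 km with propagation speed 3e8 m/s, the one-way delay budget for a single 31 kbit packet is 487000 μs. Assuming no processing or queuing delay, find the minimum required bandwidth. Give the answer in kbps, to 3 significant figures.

Propagation delay = 36000000 / 300000000 = 120000 μs.
Transmission budget = 487000 − 120000 = 367000 μs.
R ≥ L / t_tx = 31000 bits / 0.367 s = 84.5 kbps.

84.5 kbps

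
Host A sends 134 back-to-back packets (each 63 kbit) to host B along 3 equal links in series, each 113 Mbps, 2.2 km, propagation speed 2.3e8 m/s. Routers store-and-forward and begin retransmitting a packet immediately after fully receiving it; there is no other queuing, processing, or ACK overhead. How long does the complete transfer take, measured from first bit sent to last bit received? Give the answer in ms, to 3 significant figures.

Per-hop transmission t_tx = L/R = 63000/113000000 = 0.557522 ms.
Per-hop propagation t_prop = 2200/2.3e+08 = 0.00956522 ms.
Pipeline fill: first packet needs 3·t_tx to clear all hops; remaining 133 packets each add one t_tx.
Total = (3+134-1)·t_tx + 3·t_prop = 136·0.557522 + 3·0.00956522 = 75.9 ms.

75.9 ms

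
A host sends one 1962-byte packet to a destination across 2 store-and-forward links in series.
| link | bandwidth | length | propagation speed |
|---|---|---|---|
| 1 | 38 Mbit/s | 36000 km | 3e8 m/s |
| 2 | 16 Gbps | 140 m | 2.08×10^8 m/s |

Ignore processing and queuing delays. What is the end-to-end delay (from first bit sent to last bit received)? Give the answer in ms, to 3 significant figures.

120 ms

L = 1962 × 8 = 15696 bits.
Transmission delays (L/R per hop): 0.413053, 0.000981 ms; sum = 0.414034 ms.
Propagation delays (d/s per hop): 120, 0.000673077 ms; sum = 120.001 ms.
End-to-end = 120 ms.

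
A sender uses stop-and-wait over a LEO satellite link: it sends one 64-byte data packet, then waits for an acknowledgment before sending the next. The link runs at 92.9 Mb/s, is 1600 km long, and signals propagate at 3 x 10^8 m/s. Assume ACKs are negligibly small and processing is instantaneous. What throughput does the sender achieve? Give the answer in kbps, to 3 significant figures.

t_tx = L/R = 512/92900000 = 5.5113e-06 s.
t_prop = 1600000/300000000 = 0.00533333 s; RTT = 0.0106667 s.
Cycle = t_tx + RTT = 0.0106722 s.
Throughput = L / cycle = 512 / 0.0106722 = 48.0 kbps.

48.0 kbps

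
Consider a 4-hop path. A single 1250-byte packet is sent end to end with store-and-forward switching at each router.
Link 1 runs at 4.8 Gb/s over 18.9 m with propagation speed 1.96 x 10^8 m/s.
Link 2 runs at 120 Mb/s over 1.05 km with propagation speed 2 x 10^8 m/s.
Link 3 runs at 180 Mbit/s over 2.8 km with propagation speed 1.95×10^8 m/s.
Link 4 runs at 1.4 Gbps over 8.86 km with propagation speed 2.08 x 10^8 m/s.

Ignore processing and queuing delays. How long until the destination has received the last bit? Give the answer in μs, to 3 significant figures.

L = 1250 × 8 = 10000 bits.
Transmission delays (L/R per hop): 2.08333, 83.3333, 55.5556, 7.14286 μs; sum = 148.115 μs.
Propagation delays (d/s per hop): 0.0964286, 5.25, 14.359, 42.5962 μs; sum = 62.3016 μs.
End-to-end = 210 μs.

210 μs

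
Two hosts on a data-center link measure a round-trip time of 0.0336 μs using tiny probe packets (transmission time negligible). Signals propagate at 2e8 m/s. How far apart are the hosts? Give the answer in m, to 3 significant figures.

3.36 m

One-way propagation = RTT/2 = 0.0168 μs.
d = s × t = 200000000 × 1.68e-08 = 3.36 m.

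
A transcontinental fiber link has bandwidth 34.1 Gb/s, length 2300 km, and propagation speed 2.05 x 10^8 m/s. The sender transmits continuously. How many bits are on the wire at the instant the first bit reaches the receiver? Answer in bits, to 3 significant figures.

383000000 bits

Propagation delay = 2300000 / 2.05e+08 = 0.0112195 s.
BDP = R × t_prop = 34100000000 × 0.0112195 = 382585000 bits.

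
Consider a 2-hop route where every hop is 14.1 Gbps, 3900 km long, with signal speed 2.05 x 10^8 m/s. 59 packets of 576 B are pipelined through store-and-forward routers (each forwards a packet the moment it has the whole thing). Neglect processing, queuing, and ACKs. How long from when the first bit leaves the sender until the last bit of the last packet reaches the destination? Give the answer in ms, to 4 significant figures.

38.07 ms

Per-hop transmission t_tx = L/R = 4608/14100000000 = 0.000326809 ms.
Per-hop propagation t_prop = 3900000/2.05e+08 = 19.0244 ms.
Pipeline fill: first packet needs 2·t_tx to clear all hops; remaining 58 packets each add one t_tx.
Total = (2+59-1)·t_tx + 2·t_prop = 60·0.000326809 + 2·19.0244 = 38.07 ms.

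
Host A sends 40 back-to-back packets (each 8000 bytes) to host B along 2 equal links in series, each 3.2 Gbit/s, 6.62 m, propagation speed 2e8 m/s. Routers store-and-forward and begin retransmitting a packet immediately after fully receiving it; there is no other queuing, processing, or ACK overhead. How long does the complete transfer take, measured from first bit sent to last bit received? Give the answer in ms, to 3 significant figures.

Per-hop transmission t_tx = L/R = 64000/3200000000 = 0.02 ms.
Per-hop propagation t_prop = 6.62/200000000 = 3.31e-05 ms.
Pipeline fill: first packet needs 2·t_tx to clear all hops; remaining 39 packets each add one t_tx.
Total = (2+40-1)·t_tx + 2·t_prop = 41·0.02 + 2·3.31e-05 = 0.820 ms.

0.820 ms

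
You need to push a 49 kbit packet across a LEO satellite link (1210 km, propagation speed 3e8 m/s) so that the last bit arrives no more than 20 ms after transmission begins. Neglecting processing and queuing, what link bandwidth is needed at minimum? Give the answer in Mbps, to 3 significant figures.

Propagation delay = 1210000 / 300000000 = 4.03333 ms.
Transmission budget = 20 − 4.03333 = 15.9667 ms.
R ≥ L / t_tx = 49000 bits / 0.0159667 s = 3.07 Mbps.

3.07 Mbps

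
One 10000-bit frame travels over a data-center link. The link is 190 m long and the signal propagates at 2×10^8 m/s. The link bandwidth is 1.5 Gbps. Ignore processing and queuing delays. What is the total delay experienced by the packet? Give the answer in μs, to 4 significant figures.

Transmission delay = L/R = 10000 / 1500000000 = 6.66667 μs.
Propagation delay = d/s = 190 m / 200000000 m/s = 0.95 μs.
Total = 7.617 μs.

7.617 μs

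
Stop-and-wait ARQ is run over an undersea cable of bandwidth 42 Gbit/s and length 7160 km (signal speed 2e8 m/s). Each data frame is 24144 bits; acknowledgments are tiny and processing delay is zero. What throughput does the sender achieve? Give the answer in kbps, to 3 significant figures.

t_tx = L/R = 24144/42000000000 = 5.74857e-07 s.
t_prop = 7160000/200000000 = 0.0358 s; RTT = 0.0716 s.
Cycle = t_tx + RTT = 0.0716006 s.
Throughput = L / cycle = 24144 / 0.0716006 = 337 kbps.

337 kbps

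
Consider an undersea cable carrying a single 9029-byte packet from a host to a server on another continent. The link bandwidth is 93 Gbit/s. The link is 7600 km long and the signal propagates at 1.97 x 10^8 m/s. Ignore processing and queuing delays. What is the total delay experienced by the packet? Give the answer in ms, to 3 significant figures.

38.6 ms

L = 9029 × 8 = 72232 bits.
Transmission delay = L/R = 72232 / 93000000000 = 0.000776688 ms.
Propagation delay = d/s = 7600000 m / 197000000 m/s = 38.5787 ms.
Total = 38.6 ms.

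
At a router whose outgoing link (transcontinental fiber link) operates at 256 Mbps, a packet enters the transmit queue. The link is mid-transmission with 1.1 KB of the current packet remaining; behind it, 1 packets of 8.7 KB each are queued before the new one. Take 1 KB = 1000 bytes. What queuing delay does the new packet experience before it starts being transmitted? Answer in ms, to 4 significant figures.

Each queued packet: L/R = 69600/256000000 = 0.271875 ms.
1 queued → 0.271875 ms.
Plus remaining 8800 bits of current packet: 0.034375 ms.
Queuing delay = 0.3063 ms.

0.3063 ms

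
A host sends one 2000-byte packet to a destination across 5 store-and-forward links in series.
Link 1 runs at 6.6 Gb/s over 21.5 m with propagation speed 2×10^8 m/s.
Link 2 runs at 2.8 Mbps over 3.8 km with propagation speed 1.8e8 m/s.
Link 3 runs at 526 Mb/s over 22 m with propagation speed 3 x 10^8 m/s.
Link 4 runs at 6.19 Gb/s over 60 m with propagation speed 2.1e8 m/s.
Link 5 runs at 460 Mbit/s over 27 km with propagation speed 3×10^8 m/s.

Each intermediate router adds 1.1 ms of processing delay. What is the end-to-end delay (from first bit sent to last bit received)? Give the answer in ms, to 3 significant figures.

10.3 ms

L = 2000 × 8 = 16000 bits.
Transmission delays (L/R per hop): 0.00242424, 5.71429, 0.0304183, 0.00258481, 0.0347826 ms; sum = 5.7845 ms.
Propagation delays (d/s per hop): 0.0001075, 0.0211111, 7.33333e-05, 0.000285714, 0.09 ms; sum = 0.111578 ms.
Processing at 4 router(s): 4 × 1.1 ms = 4.4 ms.
End-to-end = 10.3 ms.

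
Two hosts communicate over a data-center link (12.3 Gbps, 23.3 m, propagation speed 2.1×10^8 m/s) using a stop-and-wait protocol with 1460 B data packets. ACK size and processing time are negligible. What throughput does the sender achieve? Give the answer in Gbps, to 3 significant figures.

9.97 Gbps

t_tx = L/R = 11680/12300000000 = 9.49593e-07 s.
t_prop = 23.3/210000000 = 1.10952e-07 s; RTT = 2.21905e-07 s.
Cycle = t_tx + RTT = 1.1715e-06 s.
Throughput = L / cycle = 11680 / 1.1715e-06 = 9.97 Gbps.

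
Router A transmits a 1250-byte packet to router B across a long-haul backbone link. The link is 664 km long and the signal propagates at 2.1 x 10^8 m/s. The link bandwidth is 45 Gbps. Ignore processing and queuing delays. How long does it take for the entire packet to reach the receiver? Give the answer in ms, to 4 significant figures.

L = 1250 × 8 = 10000 bits.
Transmission delay = L/R = 10000 / 45000000000 = 0.000222222 ms.
Propagation delay = d/s = 664000 m / 210000000 m/s = 3.1619 ms.
Total = 3.162 ms.

3.162 ms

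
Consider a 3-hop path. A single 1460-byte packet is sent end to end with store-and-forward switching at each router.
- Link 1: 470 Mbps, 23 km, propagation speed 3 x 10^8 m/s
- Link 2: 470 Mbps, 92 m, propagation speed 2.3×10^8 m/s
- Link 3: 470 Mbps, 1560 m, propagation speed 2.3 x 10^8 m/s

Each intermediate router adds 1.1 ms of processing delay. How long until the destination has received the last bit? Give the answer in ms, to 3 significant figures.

2.36 ms

L = 1460 × 8 = 11680 bits.
Transmission delay per hop = L/R = 11680/470000000 = 0.0248511 ms; 3 hops → 0.0745532 ms.
Propagation delays (d/s per hop): 0.0766667, 0.0004, 0.00678261 ms; sum = 0.0838493 ms.
Processing at 2 router(s): 2 × 1.1 ms = 2.2 ms.
End-to-end = 2.36 ms.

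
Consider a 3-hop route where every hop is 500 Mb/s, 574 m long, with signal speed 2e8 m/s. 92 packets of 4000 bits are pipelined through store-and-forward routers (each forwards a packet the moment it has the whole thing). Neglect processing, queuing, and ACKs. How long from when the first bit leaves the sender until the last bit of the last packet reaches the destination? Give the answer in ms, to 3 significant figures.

0.761 ms

Per-hop transmission t_tx = L/R = 4000/500000000 = 0.008 ms.
Per-hop propagation t_prop = 574/200000000 = 0.00287 ms.
Pipeline fill: first packet needs 3·t_tx to clear all hops; remaining 91 packets each add one t_tx.
Total = (3+92-1)·t_tx + 3·t_prop = 94·0.008 + 3·0.00287 = 0.761 ms.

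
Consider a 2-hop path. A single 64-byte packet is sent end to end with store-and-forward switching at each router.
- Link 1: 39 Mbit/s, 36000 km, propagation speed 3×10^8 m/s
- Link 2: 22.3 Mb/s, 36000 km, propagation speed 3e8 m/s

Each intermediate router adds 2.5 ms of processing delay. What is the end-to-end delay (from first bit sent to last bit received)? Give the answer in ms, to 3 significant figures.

243 ms

L = 64 × 8 = 512 bits.
Transmission delays (L/R per hop): 0.0131282, 0.0229596 ms; sum = 0.0360878 ms.
Propagation delays (d/s per hop): 120, 120 ms; sum = 240 ms.
Processing at 1 router(s): 1 × 2.5 ms = 2.5 ms.
End-to-end = 243 ms.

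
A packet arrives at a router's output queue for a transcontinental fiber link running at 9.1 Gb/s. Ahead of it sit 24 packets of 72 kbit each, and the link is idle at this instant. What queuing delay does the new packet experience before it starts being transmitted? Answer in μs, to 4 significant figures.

Each queued packet: L/R = 72000/9100000000 = 7.91209 μs.
24 queued → 189.89 μs.
Queuing delay = 189.9 μs.

189.9 μs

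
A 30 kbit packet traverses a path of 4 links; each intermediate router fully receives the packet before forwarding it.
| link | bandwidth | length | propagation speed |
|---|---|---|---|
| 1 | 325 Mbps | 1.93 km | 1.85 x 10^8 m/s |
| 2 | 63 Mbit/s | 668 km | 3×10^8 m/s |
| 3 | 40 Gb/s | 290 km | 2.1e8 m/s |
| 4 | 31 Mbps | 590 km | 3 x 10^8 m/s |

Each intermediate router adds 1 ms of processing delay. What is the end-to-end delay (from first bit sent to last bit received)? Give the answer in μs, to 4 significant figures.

L = 30000 bits.
Transmission delays (L/R per hop): 92.3077, 476.19, 0.75, 967.742 μs; sum = 1536.99 μs.
Propagation delays (d/s per hop): 10.4324, 2226.67, 1380.95, 1966.67 μs; sum = 5584.72 μs.
Processing at 3 router(s): 3 × 1 ms = 3000 μs.
End-to-end = 10120 μs.

10120 μs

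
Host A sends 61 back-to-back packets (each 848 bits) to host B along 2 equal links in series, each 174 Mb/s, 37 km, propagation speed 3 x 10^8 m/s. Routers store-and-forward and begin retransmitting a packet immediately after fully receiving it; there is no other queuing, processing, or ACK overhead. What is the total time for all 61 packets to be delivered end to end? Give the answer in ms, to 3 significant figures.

0.549 ms

Per-hop transmission t_tx = L/R = 848/174000000 = 0.00487356 ms.
Per-hop propagation t_prop = 37000/300000000 = 0.123333 ms.
Pipeline fill: first packet needs 2·t_tx to clear all hops; remaining 60 packets each add one t_tx.
Total = (2+61-1)·t_tx + 2·t_prop = 62·0.00487356 + 2·0.123333 = 0.549 ms.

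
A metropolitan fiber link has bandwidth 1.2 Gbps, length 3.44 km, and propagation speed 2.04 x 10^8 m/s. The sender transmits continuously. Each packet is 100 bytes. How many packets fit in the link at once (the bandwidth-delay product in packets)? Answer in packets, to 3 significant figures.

Propagation delay = 3440 / 204000000 = 1.68627e-05 s.
BDP = R × t_prop = 1200000000 × 1.68627e-05 = 20235.3 bits.
In packets of 800 bits: 25.3 packets.

25.3 packets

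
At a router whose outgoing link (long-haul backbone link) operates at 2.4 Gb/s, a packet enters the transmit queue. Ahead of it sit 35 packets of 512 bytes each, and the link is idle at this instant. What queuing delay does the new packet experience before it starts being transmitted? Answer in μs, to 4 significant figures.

Each queued packet: L/R = 4096/2400000000 = 1.70667 μs.
35 queued → 59.7333 μs.
Queuing delay = 59.73 μs.

59.73 μs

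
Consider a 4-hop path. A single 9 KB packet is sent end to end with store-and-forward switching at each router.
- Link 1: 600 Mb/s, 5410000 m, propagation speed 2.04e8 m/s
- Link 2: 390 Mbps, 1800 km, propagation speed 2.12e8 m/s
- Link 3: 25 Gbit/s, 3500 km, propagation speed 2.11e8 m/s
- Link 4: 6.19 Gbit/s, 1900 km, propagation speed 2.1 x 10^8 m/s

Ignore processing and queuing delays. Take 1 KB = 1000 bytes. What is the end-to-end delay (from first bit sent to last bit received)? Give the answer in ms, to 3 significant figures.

L = 72000 bits.
Transmission delays (L/R per hop): 0.12, 0.184615, 0.00288, 0.0116317 ms; sum = 0.319127 ms.
Propagation delays (d/s per hop): 26.5196, 8.49057, 16.5877, 9.04762 ms; sum = 60.6455 ms.
End-to-end = 61.0 ms.

61.0 ms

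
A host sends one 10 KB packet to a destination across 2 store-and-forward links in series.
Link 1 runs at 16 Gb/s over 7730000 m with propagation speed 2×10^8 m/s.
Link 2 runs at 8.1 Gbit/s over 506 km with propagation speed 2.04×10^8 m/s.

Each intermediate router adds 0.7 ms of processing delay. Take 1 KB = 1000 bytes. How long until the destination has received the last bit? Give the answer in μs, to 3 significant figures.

L = 80000 bits.
Transmission delays (L/R per hop): 5, 9.87654 μs; sum = 14.8765 μs.
Propagation delays (d/s per hop): 38650, 2480.39 μs; sum = 41130.4 μs.
Processing at 1 router(s): 1 × 0.7 ms = 700 μs.
End-to-end = 41800 μs.

41800 μs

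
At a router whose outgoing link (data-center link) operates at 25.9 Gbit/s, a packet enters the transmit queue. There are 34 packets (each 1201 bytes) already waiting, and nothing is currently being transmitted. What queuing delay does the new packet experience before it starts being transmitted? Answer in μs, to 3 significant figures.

Each queued packet: L/R = 9608/25900000000 = 0.370965 μs.
34 queued → 12.6128 μs.
Queuing delay = 12.6 μs.

12.6 μs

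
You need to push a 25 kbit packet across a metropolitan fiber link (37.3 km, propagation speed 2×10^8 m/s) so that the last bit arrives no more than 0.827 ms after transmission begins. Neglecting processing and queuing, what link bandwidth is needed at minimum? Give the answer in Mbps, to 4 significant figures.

39.03 Mbps

Propagation delay = 37300 / 200000000 = 0.1865 ms.
Transmission budget = 0.827 − 0.1865 = 0.6405 ms.
R ≥ L / t_tx = 25000 bits / 0.0006405 s = 39.03 Mbps.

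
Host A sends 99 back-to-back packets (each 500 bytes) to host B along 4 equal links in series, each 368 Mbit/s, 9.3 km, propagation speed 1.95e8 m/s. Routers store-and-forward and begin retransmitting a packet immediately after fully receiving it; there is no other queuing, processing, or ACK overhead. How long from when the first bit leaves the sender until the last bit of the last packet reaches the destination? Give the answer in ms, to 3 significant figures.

1.30 ms

Per-hop transmission t_tx = L/R = 4000/368000000 = 0.0108696 ms.
Per-hop propagation t_prop = 9300/195000000 = 0.0476923 ms.
Pipeline fill: first packet needs 4·t_tx to clear all hops; remaining 98 packets each add one t_tx.
Total = (4+99-1)·t_tx + 4·t_prop = 102·0.0108696 + 4·0.0476923 = 1.30 ms.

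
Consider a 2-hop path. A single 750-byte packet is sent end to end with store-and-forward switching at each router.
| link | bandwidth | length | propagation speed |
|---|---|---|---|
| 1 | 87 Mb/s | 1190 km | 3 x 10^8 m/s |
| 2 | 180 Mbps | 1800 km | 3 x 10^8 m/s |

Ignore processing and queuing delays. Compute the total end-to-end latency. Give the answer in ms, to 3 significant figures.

L = 750 × 8 = 6000 bits.
Transmission delays (L/R per hop): 0.0689655, 0.0333333 ms; sum = 0.102299 ms.
Propagation delays (d/s per hop): 3.96667, 6 ms; sum = 9.96667 ms.
End-to-end = 10.1 ms.

10.1 ms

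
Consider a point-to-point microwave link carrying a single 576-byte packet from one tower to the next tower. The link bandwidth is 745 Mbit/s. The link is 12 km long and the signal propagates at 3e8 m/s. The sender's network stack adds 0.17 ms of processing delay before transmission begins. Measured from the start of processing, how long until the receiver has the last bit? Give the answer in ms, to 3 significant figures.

0.216 ms

L = 576 × 8 = 4608 bits.
Transmission delay = L/R = 4608 / 745000000 = 0.00618523 ms.
Propagation delay = d/s = 12000 m / 300000000 m/s = 0.04 ms.
Plus processing delay 0.17 ms = 0.17 ms.
Total = 0.216 ms.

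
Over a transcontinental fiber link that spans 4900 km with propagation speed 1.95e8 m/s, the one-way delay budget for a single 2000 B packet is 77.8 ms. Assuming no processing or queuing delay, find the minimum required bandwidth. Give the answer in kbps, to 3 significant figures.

L = 16000 bits.
Propagation delay = 4900000 / 195000000 = 25.1282 ms.
Transmission budget = 77.8 − 25.1282 = 52.6718 ms.
R ≥ L / t_tx = 16000 bits / 0.0526718 s = 304 kbps.

304 kbps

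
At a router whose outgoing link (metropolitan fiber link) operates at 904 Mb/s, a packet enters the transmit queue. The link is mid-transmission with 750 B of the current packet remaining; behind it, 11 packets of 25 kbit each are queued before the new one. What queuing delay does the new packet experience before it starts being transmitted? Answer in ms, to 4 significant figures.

0.3108 ms

Each queued packet: L/R = 25000/904000000 = 0.0276549 ms.
11 queued → 0.304204 ms.
Plus remaining 6000 bits of current packet: 0.00663717 ms.
Queuing delay = 0.3108 ms.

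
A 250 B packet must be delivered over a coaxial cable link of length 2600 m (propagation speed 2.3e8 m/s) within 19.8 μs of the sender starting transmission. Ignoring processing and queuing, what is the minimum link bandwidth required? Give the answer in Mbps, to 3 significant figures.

235 Mbps

L = 2000 bits.
Propagation delay = 2600 / 2.3e+08 = 11.3043 μs.
Transmission budget = 19.8 − 11.3043 = 8.49565 μs.
R ≥ L / t_tx = 2000 bits / 8.49565e-06 s = 235 Mbps.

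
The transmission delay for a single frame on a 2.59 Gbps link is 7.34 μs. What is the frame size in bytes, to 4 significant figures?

L = R × t_tx = 2590000000 b/s × 7.34e-06 s = 19010.6 bits.
In bytes: 19010.6 / 8 = 2376 bytes.

2376 bytes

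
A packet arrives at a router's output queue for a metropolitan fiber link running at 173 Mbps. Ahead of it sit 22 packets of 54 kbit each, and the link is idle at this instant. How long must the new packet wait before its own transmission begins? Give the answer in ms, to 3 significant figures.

Each queued packet: L/R = 54000/173000000 = 0.312139 ms.
22 queued → 6.86705 ms.
Queuing delay = 6.87 ms.

6.87 ms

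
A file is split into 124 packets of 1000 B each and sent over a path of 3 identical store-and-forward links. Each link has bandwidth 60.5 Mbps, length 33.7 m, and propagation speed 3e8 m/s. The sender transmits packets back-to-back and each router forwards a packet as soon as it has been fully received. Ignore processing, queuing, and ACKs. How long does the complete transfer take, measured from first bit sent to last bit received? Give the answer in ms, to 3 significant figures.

16.7 ms

Per-hop transmission t_tx = L/R = 8000/60500000 = 0.132231 ms.
Per-hop propagation t_prop = 33.7/300000000 = 0.000112333 ms.
Pipeline fill: first packet needs 3·t_tx to clear all hops; remaining 123 packets each add one t_tx.
Total = (3+124-1)·t_tx + 3·t_prop = 126·0.132231 + 3·0.000112333 = 16.7 ms.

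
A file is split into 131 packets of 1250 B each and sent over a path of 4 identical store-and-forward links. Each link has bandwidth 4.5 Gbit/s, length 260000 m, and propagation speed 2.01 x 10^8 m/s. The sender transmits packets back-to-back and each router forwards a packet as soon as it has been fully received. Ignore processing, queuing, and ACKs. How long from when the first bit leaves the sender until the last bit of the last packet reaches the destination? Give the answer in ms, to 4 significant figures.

Per-hop transmission t_tx = L/R = 10000/4500000000 = 0.00222222 ms.
Per-hop propagation t_prop = 260000/2.01e+08 = 1.29353 ms.
Pipeline fill: first packet needs 4·t_tx to clear all hops; remaining 130 packets each add one t_tx.
Total = (4+131-1)·t_tx + 4·t_prop = 134·0.00222222 + 4·1.29353 = 5.472 ms.

5.472 ms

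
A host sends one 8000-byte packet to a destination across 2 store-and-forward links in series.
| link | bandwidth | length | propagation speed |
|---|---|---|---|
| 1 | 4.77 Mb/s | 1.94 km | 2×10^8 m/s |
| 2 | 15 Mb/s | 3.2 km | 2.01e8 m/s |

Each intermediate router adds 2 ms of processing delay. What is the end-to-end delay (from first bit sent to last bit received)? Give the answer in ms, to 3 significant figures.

L = 8000 × 8 = 64000 bits.
Transmission delays (L/R per hop): 13.4172, 4.26667 ms; sum = 17.6839 ms.
Propagation delays (d/s per hop): 0.0097, 0.0159204 ms; sum = 0.0256204 ms.
Processing at 1 router(s): 1 × 2 ms = 2 ms.
End-to-end = 19.7 ms.

19.7 ms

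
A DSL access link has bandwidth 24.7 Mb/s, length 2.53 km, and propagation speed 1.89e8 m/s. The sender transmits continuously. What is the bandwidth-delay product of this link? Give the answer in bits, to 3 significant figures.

331 bits

Propagation delay = 2530 / 189000000 = 1.33862e-05 s.
BDP = R × t_prop = 24700000 × 1.33862e-05 = 330.64 bits.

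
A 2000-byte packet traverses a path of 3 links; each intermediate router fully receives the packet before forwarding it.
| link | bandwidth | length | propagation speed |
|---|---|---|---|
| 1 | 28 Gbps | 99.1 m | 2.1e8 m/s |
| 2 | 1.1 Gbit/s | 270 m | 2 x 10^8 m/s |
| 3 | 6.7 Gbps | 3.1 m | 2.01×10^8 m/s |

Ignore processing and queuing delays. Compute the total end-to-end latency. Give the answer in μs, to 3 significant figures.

L = 2000 × 8 = 16000 bits.
Transmission delays (L/R per hop): 0.571429, 14.5455, 2.38806 μs; sum = 17.5049 μs.
Propagation delays (d/s per hop): 0.471905, 1.35, 0.0154229 μs; sum = 1.83733 μs.
End-to-end = 19.3 μs.

19.3 μs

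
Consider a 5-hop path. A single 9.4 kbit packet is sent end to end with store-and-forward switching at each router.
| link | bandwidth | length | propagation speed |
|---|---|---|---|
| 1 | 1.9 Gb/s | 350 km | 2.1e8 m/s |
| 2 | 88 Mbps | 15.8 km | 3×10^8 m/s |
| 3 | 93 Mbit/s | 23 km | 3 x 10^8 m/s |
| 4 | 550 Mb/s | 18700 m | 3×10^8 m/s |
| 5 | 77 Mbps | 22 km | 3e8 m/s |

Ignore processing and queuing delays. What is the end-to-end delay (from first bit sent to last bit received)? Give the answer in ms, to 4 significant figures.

2.284 ms

L = 9400 bits.
Transmission delays (L/R per hop): 0.00494737, 0.106818, 0.101075, 0.0170909, 0.122078 ms; sum = 0.35201 ms.
Propagation delays (d/s per hop): 1.66667, 0.0526667, 0.0766667, 0.0623333, 0.0733333 ms; sum = 1.93167 ms.
End-to-end = 2.284 ms.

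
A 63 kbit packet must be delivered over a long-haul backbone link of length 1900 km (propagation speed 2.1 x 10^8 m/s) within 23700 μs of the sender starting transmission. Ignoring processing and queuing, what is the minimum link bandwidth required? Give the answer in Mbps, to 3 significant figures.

4.30 Mbps

Propagation delay = 1900000 / 210000000 = 9047.62 μs.
Transmission budget = 23700 − 9047.62 = 14652.4 μs.
R ≥ L / t_tx = 63000 bits / 0.0146524 s = 4.30 Mbps.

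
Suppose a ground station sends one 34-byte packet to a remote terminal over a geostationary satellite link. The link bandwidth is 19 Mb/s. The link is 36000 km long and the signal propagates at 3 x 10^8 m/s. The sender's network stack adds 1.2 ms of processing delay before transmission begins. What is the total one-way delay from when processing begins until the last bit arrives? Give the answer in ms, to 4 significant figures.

121.2 ms

L = 34 × 8 = 272 bits.
Transmission delay = L/R = 272 / 19000000 = 0.0143158 ms.
Propagation delay = d/s = 36000000 m / 300000000 m/s = 120 ms.
Plus processing delay 1.2 ms = 1.2 ms.
Total = 121.2 ms.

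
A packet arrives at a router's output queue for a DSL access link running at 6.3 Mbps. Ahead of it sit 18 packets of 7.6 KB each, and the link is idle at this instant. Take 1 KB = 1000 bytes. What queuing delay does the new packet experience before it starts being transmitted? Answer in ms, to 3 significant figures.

Each queued packet: L/R = 60800/6300000 = 9.65079 ms.
18 queued → 173.714 ms.
Queuing delay = 174 ms.

174 ms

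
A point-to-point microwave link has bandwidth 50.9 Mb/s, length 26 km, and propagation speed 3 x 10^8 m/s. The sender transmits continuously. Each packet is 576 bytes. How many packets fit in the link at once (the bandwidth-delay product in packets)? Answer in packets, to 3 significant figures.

0.957 packets

Propagation delay = 26000 / 300000000 = 8.66667e-05 s.
BDP = R × t_prop = 50900000 × 8.66667e-05 = 4411.33 bits.
In packets of 4608 bits: 0.957 packets.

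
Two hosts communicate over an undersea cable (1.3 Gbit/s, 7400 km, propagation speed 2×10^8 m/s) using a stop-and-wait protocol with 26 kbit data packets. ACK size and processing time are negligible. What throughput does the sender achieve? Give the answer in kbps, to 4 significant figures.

t_tx = L/R = 26000/1300000000 = 2e-05 s.
t_prop = 7400000/200000000 = 0.037 s; RTT = 0.074 s.
Cycle = t_tx + RTT = 0.07402 s.
Throughput = L / cycle = 26000 / 0.07402 = 351.3 kbps.

351.3 kbps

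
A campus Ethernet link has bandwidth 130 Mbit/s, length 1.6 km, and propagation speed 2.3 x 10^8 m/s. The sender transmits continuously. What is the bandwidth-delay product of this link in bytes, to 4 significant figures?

Propagation delay = 1600 / 2.3e+08 = 6.95652e-06 s.
BDP = R × t_prop = 130000000 × 6.95652e-06 = 904.348 bits.
In bytes: 904.348/8 = 113.0 bytes.

113.0 bytes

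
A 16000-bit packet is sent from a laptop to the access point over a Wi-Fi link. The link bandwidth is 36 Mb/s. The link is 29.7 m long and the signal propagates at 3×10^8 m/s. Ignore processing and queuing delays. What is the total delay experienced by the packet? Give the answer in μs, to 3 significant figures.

445 μs

Transmission delay = L/R = 16000 / 36000000 = 444.444 μs.
Propagation delay = d/s = 29.7 m / 300000000 m/s = 0.099 μs.
Total = 445 μs.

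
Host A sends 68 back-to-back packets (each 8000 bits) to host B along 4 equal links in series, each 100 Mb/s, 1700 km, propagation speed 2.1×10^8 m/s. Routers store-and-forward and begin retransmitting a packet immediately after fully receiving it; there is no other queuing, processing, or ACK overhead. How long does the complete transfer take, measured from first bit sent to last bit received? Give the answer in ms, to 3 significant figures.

38.1 ms

Per-hop transmission t_tx = L/R = 8000/100000000 = 0.08 ms.
Per-hop propagation t_prop = 1700000/210000000 = 8.09524 ms.
Pipeline fill: first packet needs 4·t_tx to clear all hops; remaining 67 packets each add one t_tx.
Total = (4+68-1)·t_tx + 4·t_prop = 71·0.08 + 4·8.09524 = 38.1 ms.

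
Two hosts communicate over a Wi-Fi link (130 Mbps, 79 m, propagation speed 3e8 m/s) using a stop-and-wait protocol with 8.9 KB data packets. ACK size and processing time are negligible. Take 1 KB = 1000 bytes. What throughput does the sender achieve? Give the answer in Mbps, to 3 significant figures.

130 Mbps

t_tx = L/R = 71200/130000000 = 0.000547692 s.
t_prop = 79/300000000 = 2.63333e-07 s; RTT = 5.26667e-07 s.
Cycle = t_tx + RTT = 0.000548219 s.
Throughput = L / cycle = 71200 / 0.000548219 = 130 Mbps.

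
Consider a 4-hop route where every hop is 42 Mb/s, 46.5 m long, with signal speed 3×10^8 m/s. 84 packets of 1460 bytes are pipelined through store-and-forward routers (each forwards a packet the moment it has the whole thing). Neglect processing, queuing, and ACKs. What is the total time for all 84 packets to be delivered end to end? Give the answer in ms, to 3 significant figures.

Per-hop transmission t_tx = L/R = 11680/42000000 = 0.278095 ms.
Per-hop propagation t_prop = 46.5/300000000 = 0.000155 ms.
Pipeline fill: first packet needs 4·t_tx to clear all hops; remaining 83 packets each add one t_tx.
Total = (4+84-1)·t_tx + 4·t_prop = 87·0.278095 + 4·0.000155 = 24.2 ms.

24.2 ms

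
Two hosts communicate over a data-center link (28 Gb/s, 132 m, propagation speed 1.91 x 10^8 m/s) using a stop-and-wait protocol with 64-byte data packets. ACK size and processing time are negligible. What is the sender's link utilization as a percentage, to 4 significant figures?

t_tx = L/R = 512/28000000000 = 1.82857e-08 s.
t_prop = 132/191000000 = 6.91099e-07 s; RTT = 1.3822e-06 s.
Cycle = t_tx + RTT = 1.40048e-06 s.
Utilization = t_tx / cycle = 1.82857e-08/1.40048e-06 = 1.306 %.

1.306 %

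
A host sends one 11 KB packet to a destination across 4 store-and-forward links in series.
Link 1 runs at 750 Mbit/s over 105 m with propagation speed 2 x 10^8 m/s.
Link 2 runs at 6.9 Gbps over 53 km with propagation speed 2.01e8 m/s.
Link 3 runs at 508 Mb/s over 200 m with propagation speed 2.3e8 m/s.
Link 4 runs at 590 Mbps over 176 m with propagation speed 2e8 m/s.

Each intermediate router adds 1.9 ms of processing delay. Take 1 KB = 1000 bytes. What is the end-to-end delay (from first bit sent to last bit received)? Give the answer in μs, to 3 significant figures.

L = 88000 bits.
Transmission delays (L/R per hop): 117.333, 12.7536, 173.228, 149.153 μs; sum = 452.468 μs.
Propagation delays (d/s per hop): 0.525, 263.682, 0.869565, 0.88 μs; sum = 265.956 μs.
Processing at 3 router(s): 3 × 1.9 ms = 5700 μs.
End-to-end = 6420 μs.

6420 μs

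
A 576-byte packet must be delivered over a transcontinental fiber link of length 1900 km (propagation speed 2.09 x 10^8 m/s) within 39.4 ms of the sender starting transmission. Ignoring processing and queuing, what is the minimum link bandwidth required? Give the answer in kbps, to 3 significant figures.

L = 4608 bits.
Propagation delay = 1900000 / 209000000 = 9.09091 ms.
Transmission budget = 39.4 − 9.09091 = 30.3091 ms.
R ≥ L / t_tx = 4608 bits / 0.0303091 s = 152 kbps.

152 kbps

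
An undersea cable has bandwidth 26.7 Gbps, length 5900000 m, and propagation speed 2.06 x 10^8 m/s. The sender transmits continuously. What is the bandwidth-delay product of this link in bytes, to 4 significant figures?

Propagation delay = 5900000 / 206000000 = 0.0286408 s.
BDP = R × t_prop = 26700000000 × 0.0286408 = 764709000 bits.
In bytes: 764709000/8 = 95590000 bytes.

95590000 bytes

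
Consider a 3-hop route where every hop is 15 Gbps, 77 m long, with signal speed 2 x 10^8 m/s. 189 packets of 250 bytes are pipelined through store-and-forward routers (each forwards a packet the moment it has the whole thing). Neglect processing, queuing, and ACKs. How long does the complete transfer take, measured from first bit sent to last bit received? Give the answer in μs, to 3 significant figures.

26.6 μs

Per-hop transmission t_tx = L/R = 2000/15000000000 = 0.133333 μs.
Per-hop propagation t_prop = 77/200000000 = 0.385 μs.
Pipeline fill: first packet needs 3·t_tx to clear all hops; remaining 188 packets each add one t_tx.
Total = (3+189-1)·t_tx + 3·t_prop = 191·0.133333 + 3·0.385 = 26.6 μs.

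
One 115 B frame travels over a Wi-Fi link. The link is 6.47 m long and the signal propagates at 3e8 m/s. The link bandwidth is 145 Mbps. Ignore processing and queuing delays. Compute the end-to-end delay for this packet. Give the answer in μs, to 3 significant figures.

L = 115 × 8 = 920 bits.
Transmission delay = L/R = 920 / 145000000 = 6.34483 μs.
Propagation delay = d/s = 6.47 m / 300000000 m/s = 0.0215667 μs.
Total = 6.37 μs.

6.37 μs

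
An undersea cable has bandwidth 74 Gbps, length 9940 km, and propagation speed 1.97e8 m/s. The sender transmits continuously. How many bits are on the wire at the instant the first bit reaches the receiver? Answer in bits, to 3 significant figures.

Propagation delay = 9940000 / 197000000 = 0.0504569 s.
BDP = R × t_prop = 74000000000 × 0.0504569 = 3733810000 bits.

3730000000 bits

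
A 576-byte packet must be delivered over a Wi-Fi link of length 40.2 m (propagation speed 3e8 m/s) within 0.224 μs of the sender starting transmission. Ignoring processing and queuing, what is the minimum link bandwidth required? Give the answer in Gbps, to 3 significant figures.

51.2 Gbps

L = 4608 bits.
Propagation delay = 40.2 / 300000000 = 0.134 μs.
Transmission budget = 0.224 − 0.134 = 0.09 μs.
R ≥ L / t_tx = 4608 bits / 9e-08 s = 51.2 Gbps.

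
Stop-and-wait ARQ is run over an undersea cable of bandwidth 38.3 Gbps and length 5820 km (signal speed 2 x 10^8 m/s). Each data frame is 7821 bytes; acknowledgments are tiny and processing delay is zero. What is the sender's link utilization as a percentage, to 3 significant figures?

t_tx = L/R = 62568/38300000000 = 1.63363e-06 s.
t_prop = 5820000/200000000 = 0.0291 s; RTT = 0.0582 s.
Cycle = t_tx + RTT = 0.0582016 s.
Utilization = t_tx / cycle = 1.63363e-06/0.0582016 = 0.00281 %.

0.00281 %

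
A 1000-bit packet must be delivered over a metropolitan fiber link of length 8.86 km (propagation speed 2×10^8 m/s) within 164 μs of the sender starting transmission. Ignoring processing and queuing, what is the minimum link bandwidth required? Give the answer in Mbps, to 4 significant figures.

Propagation delay = 8860 / 200000000 = 44.3 μs.
Transmission budget = 164 − 44.3 = 119.7 μs.
R ≥ L / t_tx = 1000 bits / 0.0001197 s = 8.354 Mbps.

8.354 Mbps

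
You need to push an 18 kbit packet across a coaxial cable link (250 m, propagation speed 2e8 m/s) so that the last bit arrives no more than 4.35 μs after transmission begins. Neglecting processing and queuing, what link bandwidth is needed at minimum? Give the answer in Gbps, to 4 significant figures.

Propagation delay = 250 / 200000000 = 1.25 μs.
Transmission budget = 4.35 − 1.25 = 3.1 μs.
R ≥ L / t_tx = 18000 bits / 3.1e-06 s = 5.806 Gbps.

5.806 Gbps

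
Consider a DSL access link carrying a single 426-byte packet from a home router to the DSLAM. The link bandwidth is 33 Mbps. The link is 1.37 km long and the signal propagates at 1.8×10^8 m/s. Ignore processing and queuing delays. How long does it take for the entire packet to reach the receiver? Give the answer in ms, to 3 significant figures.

L = 426 × 8 = 3408 bits.
Transmission delay = L/R = 3408 / 33000000 = 0.103273 ms.
Propagation delay = d/s = 1370 m / 180000000 m/s = 0.00761111 ms.
Total = 0.111 ms.

0.111 ms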